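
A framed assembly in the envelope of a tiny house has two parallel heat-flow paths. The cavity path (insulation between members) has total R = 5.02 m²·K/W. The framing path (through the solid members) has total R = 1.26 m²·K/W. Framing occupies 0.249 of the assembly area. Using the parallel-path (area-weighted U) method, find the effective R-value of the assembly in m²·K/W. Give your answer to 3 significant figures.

U_eff = 0.751/5.02 + 0.249/1.26 = 0.1496 + 0.1976 = 0.3472
R_eff = 1/U_eff = 2.88 m²·K/W

2.88 m²·K/W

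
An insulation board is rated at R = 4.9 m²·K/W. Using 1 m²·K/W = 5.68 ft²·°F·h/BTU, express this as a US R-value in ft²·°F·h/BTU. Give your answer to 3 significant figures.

R_US = 4.9 × 5.68 = 27.83

27.8 ft²·°F·h/BTU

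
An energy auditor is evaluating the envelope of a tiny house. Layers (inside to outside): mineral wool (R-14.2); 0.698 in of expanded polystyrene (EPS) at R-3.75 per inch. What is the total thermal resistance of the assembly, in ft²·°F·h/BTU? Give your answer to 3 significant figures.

16.8 ft²·°F·h/BTU

0.698 × 3.75 = 2.617
R_total = 14.2 + 2.617 = 16.82 ft²·°F·h/BTU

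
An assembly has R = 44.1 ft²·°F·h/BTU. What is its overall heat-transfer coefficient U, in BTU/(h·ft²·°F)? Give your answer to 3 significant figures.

U = 1/R = 1/44.1 = 0.02268

0.0227 BTU/(h·ft²·°F)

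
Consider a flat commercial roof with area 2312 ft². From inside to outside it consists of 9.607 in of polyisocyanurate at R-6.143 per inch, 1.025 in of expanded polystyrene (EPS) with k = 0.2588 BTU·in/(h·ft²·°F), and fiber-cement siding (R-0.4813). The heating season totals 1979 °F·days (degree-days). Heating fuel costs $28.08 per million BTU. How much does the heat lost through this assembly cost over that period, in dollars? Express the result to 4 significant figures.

9.607 × 6.143 = 59.016
1.025/0.2588 = 3.9606
R_total = 59.016 + 3.9606 + 0.4813 = 63.458 ft²·°F·h/BTU
E = A × HDD × 24 / R = 2312 × 1979 × 24 / 63.458 = 1730500 BTU
Cost = 1730500/10⁶ × 28.08 = $48.591

48.59 dollars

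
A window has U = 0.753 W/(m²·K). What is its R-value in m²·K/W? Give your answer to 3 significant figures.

1.33 m²·K/W

R = 1/U = 1/0.753 = 1.328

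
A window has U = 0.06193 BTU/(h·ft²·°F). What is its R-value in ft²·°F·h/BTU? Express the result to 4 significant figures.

R = 1/U = 1/0.06193 = 16.147

16.15 ft²·°F·h/BTU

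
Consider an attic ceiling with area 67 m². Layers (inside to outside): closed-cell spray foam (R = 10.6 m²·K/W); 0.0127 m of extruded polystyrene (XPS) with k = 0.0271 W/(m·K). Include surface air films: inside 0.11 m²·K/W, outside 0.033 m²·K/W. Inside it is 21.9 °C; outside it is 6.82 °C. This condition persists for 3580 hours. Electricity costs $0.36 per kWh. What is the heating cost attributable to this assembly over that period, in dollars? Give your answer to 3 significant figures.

116 dollars

0.0127/0.0271 = 0.4686
R_total = 0.11 + 10.6 + 0.4686 + 0.033 = 11.21 m²·K/W
Q = 67 × (21.9 − 6.82) / 11.21 = 90.12 W
E = 90.12 W × 3580 h / 1000 = 322.6 kWh
Cost = 322.6 × 0.36 = $116.1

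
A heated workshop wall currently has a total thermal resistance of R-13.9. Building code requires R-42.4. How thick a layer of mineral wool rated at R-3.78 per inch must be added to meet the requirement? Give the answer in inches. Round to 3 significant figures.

7.54 in

ΔR = 42.4 − 13.9 = 28.5 ft²·°F·h/BTU
L = ΔR / (R/in) = 28.5/3.78 = 7.54 in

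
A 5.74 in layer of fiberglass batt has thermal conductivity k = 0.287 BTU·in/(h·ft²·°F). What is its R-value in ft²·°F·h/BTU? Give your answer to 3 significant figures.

R = L/k = 5.74/0.287 = 20 ft²·°F·h/BTU

20.0 ft²·°F·h/BTU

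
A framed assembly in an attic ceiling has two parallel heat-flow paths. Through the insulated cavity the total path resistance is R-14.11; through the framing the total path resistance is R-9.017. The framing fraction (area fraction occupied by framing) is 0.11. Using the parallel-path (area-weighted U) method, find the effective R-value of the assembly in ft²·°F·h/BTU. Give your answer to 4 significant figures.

13.28 ft²·°F·h/BTU

U_eff = 0.89/14.11 + 0.11/9.017 = 0.063076 + 0.012199 = 0.075275
R_eff = 1/U_eff = 13.285 ft²·°F·h/BTU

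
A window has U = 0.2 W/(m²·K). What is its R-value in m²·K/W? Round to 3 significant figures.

R = 1/U = 1/0.2 = 5

5.00 m²·K/W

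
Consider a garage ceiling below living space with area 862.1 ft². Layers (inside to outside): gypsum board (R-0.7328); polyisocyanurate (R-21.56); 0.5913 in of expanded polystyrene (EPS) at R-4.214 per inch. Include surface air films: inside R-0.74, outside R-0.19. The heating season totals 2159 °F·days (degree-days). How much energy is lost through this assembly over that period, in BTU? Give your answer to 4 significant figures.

0.5913 × 4.214 = 2.4917
R_total = 0.74 + 0.7328 + 21.56 + 2.4917 + 0.19 = 25.715 ft²·°F·h/BTU
E = A × HDD × 24 / R = 862.1 × 2159 × 24 / 25.715 = 1737200 BTU

1737000 BTU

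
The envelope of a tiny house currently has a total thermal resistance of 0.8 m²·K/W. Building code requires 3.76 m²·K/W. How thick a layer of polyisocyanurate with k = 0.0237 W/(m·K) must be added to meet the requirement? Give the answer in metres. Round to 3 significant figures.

0.0702 m

ΔR = 3.76 − 0.8 = 2.96 m²·K/W
L = ΔR × k = 2.96 × 0.0237 = 0.07015 m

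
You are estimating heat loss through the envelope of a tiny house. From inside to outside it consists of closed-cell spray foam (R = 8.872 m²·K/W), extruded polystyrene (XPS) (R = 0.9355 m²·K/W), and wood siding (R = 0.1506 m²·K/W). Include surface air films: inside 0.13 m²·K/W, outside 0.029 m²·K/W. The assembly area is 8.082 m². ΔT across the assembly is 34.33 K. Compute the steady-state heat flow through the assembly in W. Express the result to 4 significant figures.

R_total = 0.13 + 8.872 + 0.9355 + 0.1506 + 0.029 = 10.117 m²·K/W
Q = A·ΔT/R = 8.082 × 34.33 / 10.117 = 27.424 W

27.42 W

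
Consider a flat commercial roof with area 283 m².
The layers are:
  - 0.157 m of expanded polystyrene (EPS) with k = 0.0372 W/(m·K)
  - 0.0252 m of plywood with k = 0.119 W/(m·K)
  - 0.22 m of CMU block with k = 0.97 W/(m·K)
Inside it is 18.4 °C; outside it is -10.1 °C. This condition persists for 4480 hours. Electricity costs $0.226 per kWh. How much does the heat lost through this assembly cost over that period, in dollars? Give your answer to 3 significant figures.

1750 dollars

0.157/0.0372 = 4.22
0.0252/0.119 = 0.2118
0.22/0.97 = 0.2268
R_total = 4.22 + 0.2118 + 0.2268 = 4.659 m²·K/W
Q = 283 × (18.4 − (-10.1)) / 4.659 = 1731 W
E = 1731 W × 4480 h / 1000 = 7756 kWh
Cost = 7756 × 0.226 = $1753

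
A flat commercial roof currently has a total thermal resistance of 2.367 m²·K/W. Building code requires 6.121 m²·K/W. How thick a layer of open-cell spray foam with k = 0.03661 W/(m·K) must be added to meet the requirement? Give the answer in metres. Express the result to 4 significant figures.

ΔR = 6.121 − 2.367 = 3.754 m²·K/W
L = ΔR × k = 3.754 × 0.03661 = 0.13743 m

0.1374 m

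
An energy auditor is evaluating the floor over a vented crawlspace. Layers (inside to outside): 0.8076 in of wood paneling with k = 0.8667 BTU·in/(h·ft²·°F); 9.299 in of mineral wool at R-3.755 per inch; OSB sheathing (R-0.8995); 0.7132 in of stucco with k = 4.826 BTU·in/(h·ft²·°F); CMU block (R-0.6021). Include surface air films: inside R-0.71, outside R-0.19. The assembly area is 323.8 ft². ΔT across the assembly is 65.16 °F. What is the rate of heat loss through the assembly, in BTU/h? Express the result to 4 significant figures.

0.8076/0.8667 = 0.93181
9.299 × 3.755 = 34.918
0.7132/4.826 = 0.14778
R_total = 0.71 + 0.93181 + 34.918 + 0.8995 + 0.14778 + 0.6021 + 0.19 = 38.399 ft²·°F·h/BTU
Q = A·ΔT/R = 323.8 × 65.16 / 38.399 = 549.46 BTU/h

549.5 BTU/h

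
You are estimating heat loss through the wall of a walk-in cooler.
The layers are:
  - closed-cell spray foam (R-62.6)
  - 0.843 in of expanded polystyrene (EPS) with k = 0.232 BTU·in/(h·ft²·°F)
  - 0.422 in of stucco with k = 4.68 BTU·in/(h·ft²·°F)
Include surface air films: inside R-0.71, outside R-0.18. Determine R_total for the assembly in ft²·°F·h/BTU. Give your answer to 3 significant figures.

67.2 ft²·°F·h/BTU

0.843/0.232 = 3.634
0.422/4.68 = 0.09017
R_total = 0.71 + 62.6 + 3.634 + 0.09017 + 0.18 = 67.21 ft²·°F·h/BTU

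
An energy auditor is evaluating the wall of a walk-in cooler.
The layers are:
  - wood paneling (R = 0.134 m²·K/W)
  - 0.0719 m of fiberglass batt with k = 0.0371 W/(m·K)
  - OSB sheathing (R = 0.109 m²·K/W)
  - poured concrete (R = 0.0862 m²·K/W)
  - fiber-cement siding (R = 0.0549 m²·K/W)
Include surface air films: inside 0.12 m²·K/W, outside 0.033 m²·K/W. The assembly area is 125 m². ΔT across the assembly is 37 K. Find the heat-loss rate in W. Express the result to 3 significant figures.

1870 W

0.0719/0.0371 = 1.938
R_total = 0.12 + 0.134 + 1.938 + 0.109 + 0.0862 + 0.0549 + 0.033 = 2.475 m²·K/W
Q = A·ΔT/R = 125 × 37 / 2.475 = 1869 W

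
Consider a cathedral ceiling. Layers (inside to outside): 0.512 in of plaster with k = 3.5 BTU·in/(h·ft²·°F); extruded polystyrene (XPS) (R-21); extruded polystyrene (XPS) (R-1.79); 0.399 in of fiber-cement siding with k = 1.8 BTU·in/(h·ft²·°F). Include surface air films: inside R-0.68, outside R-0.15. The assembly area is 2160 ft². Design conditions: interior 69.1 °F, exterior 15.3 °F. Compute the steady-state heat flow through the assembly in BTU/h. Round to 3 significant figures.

4840 BTU/h

0.512/3.5 = 0.1463
0.399/1.8 = 0.2217
R_total = 0.68 + 0.1463 + 21 + 1.79 + 0.2217 + 0.15 = 23.99 ft²·°F·h/BTU
Q = A·ΔT/R = 2160 × (69.1 − 15.3) / 23.99 = 4844 BTU/h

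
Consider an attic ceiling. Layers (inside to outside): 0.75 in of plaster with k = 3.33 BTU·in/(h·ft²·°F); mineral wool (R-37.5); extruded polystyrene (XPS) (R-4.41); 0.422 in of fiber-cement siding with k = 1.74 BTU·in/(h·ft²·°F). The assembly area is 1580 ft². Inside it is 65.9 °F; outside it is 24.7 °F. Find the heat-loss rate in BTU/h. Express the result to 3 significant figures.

1540 BTU/h

0.75/3.33 = 0.2252
0.422/1.74 = 0.2425
R_total = 0.2252 + 37.5 + 4.41 + 0.2425 = 42.38 ft²·°F·h/BTU
Q = A·ΔT/R = 1580 × (65.9 − 24.7) / 42.38 = 1536 BTU/h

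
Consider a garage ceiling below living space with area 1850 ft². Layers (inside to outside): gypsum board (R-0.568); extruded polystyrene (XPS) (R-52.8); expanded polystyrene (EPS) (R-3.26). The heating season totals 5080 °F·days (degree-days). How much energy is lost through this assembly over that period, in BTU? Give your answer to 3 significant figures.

R_total = 0.568 + 52.8 + 3.26 = 56.63 ft²·°F·h/BTU
E = A × HDD × 24 / R = 1850 × 5080 × 24 / 56.63 = 3983000 BTU

3980000 BTU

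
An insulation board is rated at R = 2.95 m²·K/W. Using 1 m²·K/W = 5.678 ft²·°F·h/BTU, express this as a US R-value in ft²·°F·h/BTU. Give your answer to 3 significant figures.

R_US = 2.95 × 5.678 = 16.75

16.8 ft²·°F·h/BTU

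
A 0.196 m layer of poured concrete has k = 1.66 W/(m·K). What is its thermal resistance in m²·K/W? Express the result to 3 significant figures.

R = L/k = 0.196/1.66 = 0.1181 m²·K/W

0.118 m²·K/W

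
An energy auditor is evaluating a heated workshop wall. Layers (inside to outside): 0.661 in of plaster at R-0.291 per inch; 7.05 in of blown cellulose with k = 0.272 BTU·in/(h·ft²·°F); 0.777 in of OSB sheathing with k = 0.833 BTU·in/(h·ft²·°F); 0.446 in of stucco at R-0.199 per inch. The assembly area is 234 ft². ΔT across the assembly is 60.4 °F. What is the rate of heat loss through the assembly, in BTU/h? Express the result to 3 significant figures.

0.661 × 0.291 = 0.1924
7.05/0.272 = 25.92
0.777/0.833 = 0.9328
0.446 × 0.199 = 0.08875
R_total = 0.1924 + 25.92 + 0.9328 + 0.08875 = 27.13 ft²·°F·h/BTU
Q = A·ΔT/R = 234 × 60.4 / 27.13 = 520.9 BTU/h

521 BTU/h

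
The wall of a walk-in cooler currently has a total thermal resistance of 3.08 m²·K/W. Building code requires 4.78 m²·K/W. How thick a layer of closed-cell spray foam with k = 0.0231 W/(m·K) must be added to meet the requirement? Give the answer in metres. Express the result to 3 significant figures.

ΔR = 4.78 − 3.08 = 1.7 m²·K/W
L = ΔR × k = 1.7 × 0.0231 = 0.03927 m

0.0393 m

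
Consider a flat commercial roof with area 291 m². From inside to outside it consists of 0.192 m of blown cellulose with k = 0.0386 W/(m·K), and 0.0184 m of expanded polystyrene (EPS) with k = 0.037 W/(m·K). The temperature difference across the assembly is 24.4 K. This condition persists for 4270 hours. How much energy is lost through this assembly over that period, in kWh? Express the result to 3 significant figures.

5540 kWh

0.192/0.0386 = 4.974
0.0184/0.037 = 0.4973
R_total = 4.974 + 0.4973 = 5.471 m²·K/W
Q = 291 × 24.4 / 5.471 = 1298 W
E = 1298 W × 4270 h / 1000 = 5541 kWh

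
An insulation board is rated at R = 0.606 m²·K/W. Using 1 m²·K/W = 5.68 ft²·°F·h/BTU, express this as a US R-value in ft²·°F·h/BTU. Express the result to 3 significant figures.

3.44 ft²·°F·h/BTU

R_US = 0.606 × 5.68 = 3.442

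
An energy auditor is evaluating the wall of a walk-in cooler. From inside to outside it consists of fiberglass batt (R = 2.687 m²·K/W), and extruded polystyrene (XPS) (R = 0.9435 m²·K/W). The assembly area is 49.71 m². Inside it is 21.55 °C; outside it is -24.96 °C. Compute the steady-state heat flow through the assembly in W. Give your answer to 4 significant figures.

636.8 W

R_total = 2.687 + 0.9435 = 3.6305 m²·K/W
Q = A·ΔT/R = 49.71 × (21.55 − (-24.96)) / 3.6305 = 636.83 W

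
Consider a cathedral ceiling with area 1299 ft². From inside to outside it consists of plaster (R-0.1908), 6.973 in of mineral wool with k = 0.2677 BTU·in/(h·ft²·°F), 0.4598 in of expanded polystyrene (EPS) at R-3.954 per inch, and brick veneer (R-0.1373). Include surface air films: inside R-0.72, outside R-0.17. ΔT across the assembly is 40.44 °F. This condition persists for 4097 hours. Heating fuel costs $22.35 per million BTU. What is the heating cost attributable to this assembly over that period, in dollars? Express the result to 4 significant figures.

6.973/0.2677 = 26.048
0.4598 × 3.954 = 1.818
R_total = 0.72 + 0.1908 + 26.048 + 1.818 + 0.1373 + 0.17 = 29.084 ft²·°F·h/BTU
Q = 1299 × 40.44 / 29.084 = 1806.2 BTU/h
E = 1806.2 × 4097 = 7400000 BTU
Cost = 7400000/10⁶ × 22.35 = $165.39

165.4 dollars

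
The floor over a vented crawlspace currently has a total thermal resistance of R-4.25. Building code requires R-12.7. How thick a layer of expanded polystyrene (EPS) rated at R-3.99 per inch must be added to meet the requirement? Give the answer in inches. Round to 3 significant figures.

2.12 in

ΔR = 12.7 − 4.25 = 8.45 ft²·°F·h/BTU
L = ΔR / (R/in) = 8.45/3.99 = 2.118 in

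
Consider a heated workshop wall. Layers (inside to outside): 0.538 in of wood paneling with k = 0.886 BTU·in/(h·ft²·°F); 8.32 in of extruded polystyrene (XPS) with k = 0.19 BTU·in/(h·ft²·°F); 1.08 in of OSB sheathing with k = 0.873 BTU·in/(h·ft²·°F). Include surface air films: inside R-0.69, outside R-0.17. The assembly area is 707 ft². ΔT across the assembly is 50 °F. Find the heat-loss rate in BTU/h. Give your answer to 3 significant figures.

760 BTU/h

0.538/0.886 = 0.6072
8.32/0.19 = 43.79
1.08/0.873 = 1.237
R_total = 0.69 + 0.6072 + 43.79 + 1.237 + 0.17 = 46.49 ft²·°F·h/BTU
Q = A·ΔT/R = 707 × 50 / 46.49 = 760.3 BTU/h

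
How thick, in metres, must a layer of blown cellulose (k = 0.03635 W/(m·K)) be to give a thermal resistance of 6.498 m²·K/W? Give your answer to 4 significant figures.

L = R·k = 6.498 × 0.03635 = 0.2362 m

0.2362 m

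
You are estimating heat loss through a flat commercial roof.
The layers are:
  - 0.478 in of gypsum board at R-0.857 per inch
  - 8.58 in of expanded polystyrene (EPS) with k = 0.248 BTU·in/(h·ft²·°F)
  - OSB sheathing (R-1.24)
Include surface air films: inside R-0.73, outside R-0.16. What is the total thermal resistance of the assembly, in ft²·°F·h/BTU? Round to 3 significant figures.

37.1 ft²·°F·h/BTU

0.478 × 0.857 = 0.4096
8.58/0.248 = 34.6
R_total = 0.73 + 0.4096 + 34.6 + 1.24 + 0.16 = 37.14 ft²·°F·h/BTU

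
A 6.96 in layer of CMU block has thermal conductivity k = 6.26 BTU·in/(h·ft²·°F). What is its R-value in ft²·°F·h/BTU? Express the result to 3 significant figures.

R = L/k = 6.96/6.26 = 1.112 ft²·°F·h/BTU

1.11 ft²·°F·h/BTU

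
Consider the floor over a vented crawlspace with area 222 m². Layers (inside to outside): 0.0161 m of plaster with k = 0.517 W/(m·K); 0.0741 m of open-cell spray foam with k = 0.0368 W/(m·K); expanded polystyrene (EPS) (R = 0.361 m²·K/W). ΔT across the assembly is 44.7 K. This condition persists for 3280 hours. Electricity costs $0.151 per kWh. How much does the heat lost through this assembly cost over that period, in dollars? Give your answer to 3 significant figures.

0.0161/0.517 = 0.03114
0.0741/0.0368 = 2.014
R_total = 0.03114 + 2.014 + 0.361 = 2.406 m²·K/W
Q = 222 × 44.7 / 2.406 = 4125 W
E = 4125 W × 3280 h / 1000 = 13530 kWh
Cost = 13530 × 0.151 = $2043

2040 dollars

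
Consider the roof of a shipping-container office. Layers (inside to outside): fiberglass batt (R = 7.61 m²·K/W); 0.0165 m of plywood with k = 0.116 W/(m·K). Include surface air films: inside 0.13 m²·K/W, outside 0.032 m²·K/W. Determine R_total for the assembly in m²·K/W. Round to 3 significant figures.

7.91 m²·K/W

0.0165/0.116 = 0.1422
R_total = 0.13 + 7.61 + 0.1422 + 0.032 = 7.914 m²·K/W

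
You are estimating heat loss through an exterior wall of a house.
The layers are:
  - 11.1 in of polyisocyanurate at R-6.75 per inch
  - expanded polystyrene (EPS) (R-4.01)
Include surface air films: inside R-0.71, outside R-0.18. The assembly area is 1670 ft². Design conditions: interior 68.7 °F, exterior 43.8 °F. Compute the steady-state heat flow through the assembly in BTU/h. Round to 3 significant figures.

11.1 × 6.75 = 74.92
R_total = 0.71 + 74.92 + 4.01 + 0.18 = 79.83 ft²·°F·h/BTU
Q = A·ΔT/R = 1670 × (68.7 − 43.8) / 79.83 = 520.9 BTU/h

521 BTU/h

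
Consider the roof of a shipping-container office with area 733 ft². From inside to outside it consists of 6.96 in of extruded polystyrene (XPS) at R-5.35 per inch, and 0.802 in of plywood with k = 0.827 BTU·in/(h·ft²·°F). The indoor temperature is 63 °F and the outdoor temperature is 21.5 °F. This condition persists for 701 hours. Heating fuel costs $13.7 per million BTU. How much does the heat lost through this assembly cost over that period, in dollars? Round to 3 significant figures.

6.96 × 5.35 = 37.24
0.802/0.827 = 0.9698
R_total = 37.24 + 0.9698 = 38.21 ft²·°F·h/BTU
Q = 733 × (63 − 21.5) / 38.21 = 796.2 BTU/h
E = 796.2 × 701 = 558100 BTU
Cost = 558100/10⁶ × 13.7 = $7.646

7.65 dollars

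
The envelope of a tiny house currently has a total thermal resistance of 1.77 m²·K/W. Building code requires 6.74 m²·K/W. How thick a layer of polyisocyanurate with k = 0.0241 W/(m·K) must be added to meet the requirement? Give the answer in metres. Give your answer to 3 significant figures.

0.120 m

ΔR = 6.74 − 1.77 = 4.97 m²·K/W
L = ΔR × k = 4.97 × 0.0241 = 0.1198 m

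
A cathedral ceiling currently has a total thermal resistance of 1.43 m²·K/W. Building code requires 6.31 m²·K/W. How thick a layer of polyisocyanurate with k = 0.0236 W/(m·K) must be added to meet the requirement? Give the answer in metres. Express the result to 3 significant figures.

ΔR = 6.31 − 1.43 = 4.88 m²·K/W
L = ΔR × k = 4.88 × 0.0236 = 0.1152 m

0.115 m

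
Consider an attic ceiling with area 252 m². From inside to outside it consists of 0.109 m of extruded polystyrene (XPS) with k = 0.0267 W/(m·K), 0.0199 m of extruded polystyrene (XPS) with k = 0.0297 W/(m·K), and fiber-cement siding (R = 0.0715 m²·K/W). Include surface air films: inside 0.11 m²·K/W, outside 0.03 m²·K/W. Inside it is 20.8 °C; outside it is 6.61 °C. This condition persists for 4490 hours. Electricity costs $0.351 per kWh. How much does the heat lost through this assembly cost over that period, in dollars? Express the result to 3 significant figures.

0.109/0.0267 = 4.082
0.0199/0.0297 = 0.67
R_total = 0.11 + 4.082 + 0.67 + 0.0715 + 0.03 = 4.964 m²·K/W
Q = 252 × (20.8 − 6.61) / 4.964 = 720.4 W
E = 720.4 W × 4490 h / 1000 = 3234 kWh
Cost = 3234 × 0.351 = $1135

1140 dollars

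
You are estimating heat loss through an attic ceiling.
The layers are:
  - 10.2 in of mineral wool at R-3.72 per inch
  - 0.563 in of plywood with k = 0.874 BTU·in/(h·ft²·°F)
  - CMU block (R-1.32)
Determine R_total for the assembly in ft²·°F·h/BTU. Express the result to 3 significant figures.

39.9 ft²·°F·h/BTU

10.2 × 3.72 = 37.94
0.563/0.874 = 0.6442
R_total = 37.94 + 0.6442 + 1.32 = 39.91 ft²·°F·h/BTU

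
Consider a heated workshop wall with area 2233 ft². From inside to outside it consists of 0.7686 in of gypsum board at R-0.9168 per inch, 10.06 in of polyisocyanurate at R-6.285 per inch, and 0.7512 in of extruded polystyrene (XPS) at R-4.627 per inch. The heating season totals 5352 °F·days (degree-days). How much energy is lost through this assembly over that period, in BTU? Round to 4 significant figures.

0.7686 × 0.9168 = 0.70465
10.06 × 6.285 = 63.227
0.7512 × 4.627 = 3.4758
R_total = 0.70465 + 63.227 + 3.4758 = 67.408 ft²·°F·h/BTU
E = A × HDD × 24 / R = 2233 × 5352 × 24 / 67.408 = 4255100 BTU

4255000 BTU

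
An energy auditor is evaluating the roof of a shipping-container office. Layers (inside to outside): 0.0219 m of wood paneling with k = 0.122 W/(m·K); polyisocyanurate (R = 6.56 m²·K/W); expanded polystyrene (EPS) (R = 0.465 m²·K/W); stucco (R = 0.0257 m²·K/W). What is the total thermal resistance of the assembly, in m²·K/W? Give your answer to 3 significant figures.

0.0219/0.122 = 0.1795
R_total = 0.1795 + 6.56 + 0.465 + 0.0257 = 7.23 m²·K/W

7.23 m²·K/W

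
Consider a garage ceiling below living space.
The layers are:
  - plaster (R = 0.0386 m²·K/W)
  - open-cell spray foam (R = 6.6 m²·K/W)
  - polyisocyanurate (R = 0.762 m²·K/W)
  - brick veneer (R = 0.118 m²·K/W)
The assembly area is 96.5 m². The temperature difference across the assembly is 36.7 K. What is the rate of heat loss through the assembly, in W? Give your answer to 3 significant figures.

R_total = 0.0386 + 6.6 + 0.762 + 0.118 = 7.519 m²·K/W
Q = A·ΔT/R = 96.5 × 36.7 / 7.519 = 471 W

471 W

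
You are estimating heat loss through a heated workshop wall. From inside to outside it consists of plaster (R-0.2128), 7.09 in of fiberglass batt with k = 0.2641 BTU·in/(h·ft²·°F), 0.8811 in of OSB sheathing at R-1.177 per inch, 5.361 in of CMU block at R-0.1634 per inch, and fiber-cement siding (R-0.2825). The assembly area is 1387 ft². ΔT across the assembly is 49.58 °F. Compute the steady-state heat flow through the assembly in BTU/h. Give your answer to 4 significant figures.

2351 BTU/h

7.09/0.2641 = 26.846
0.8811 × 1.177 = 1.0371
5.361 × 0.1634 = 0.87599
R_total = 0.2128 + 26.846 + 1.0371 + 0.87599 + 0.2825 = 29.254 ft²·°F·h/BTU
Q = A·ΔT/R = 1387 × 49.58 / 29.254 = 2350.7 BTU/h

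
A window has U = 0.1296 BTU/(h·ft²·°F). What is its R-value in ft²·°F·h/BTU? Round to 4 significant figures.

7.716 ft²·°F·h/BTU

R = 1/U = 1/0.1296 = 7.716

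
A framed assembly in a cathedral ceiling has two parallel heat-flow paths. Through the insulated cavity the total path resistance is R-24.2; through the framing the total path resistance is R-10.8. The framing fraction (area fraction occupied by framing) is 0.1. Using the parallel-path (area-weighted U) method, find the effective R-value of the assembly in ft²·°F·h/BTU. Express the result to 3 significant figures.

U_eff = 0.9/24.2 + 0.1/10.8 = 0.03719 + 0.009259 = 0.04645
R_eff = 1/U_eff = 21.53 ft²·°F·h/BTU

21.5 ft²·°F·h/BTU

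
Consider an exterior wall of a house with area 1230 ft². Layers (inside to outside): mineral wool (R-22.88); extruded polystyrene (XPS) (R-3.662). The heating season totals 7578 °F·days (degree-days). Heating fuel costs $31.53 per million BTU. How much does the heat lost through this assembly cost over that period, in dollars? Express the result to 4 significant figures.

265.7 dollars

R_total = 22.88 + 3.662 = 26.542 ft²·°F·h/BTU
E = A × HDD × 24 / R = 1230 × 7578 × 24 / 26.542 = 8428200 BTU
Cost = 8428200/10⁶ × 31.53 = $265.74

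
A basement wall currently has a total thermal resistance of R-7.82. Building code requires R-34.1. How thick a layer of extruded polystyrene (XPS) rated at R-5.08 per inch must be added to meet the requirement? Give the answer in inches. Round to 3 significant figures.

5.17 in

ΔR = 34.1 − 7.82 = 26.28 ft²·°F·h/BTU
L = ΔR / (R/in) = 26.28/5.08 = 5.173 in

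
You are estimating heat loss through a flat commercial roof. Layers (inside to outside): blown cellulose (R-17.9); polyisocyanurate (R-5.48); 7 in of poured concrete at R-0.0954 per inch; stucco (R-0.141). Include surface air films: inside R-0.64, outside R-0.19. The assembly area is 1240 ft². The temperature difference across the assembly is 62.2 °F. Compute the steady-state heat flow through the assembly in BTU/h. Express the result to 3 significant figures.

7 × 0.0954 = 0.6678
R_total = 0.64 + 17.9 + 5.48 + 0.6678 + 0.141 + 0.19 = 25.02 ft²·°F·h/BTU
Q = A·ΔT/R = 1240 × 62.2 / 25.02 = 3083 BTU/h

3080 BTU/h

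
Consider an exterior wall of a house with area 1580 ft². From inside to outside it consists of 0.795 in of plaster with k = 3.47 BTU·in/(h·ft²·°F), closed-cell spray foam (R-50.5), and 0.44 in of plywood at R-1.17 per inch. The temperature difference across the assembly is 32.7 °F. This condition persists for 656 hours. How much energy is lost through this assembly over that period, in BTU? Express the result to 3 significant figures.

0.795/3.47 = 0.2291
0.44 × 1.17 = 0.5148
R_total = 0.2291 + 50.5 + 0.5148 = 51.24 ft²·°F·h/BTU
Q = 1580 × 32.7 / 51.24 = 1008 BTU/h
E = 1008 × 656 = 661400 BTU

661000 BTU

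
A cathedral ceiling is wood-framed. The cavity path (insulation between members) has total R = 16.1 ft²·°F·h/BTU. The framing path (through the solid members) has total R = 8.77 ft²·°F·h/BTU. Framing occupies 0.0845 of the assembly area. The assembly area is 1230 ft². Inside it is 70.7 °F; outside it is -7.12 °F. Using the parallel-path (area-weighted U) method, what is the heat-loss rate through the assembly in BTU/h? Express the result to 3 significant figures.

U_eff = 0.9155/16.1 + 0.0845/8.77 = 0.05686 + 0.009635 = 0.0665
R_eff = 1/U_eff = 15.04 ft²·°F·h/BTU
Q = 1230 × (70.7 − (-7.12)) / 15.04 = 6365 BTU/h

6370 BTU/h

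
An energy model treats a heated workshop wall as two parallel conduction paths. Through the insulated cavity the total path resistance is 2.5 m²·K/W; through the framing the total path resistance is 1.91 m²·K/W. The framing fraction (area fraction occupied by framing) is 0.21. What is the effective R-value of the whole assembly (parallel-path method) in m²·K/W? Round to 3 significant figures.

2.35 m²·K/W

U_eff = 0.79/2.5 + 0.21/1.91 = 0.316 + 0.1099 = 0.4259
R_eff = 1/U_eff = 2.348 m²·K/W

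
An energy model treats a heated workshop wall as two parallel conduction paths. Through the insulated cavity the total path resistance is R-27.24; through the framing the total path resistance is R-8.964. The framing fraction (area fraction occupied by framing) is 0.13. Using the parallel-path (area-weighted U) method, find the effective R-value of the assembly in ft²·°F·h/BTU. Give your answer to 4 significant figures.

21.53 ft²·°F·h/BTU

U_eff = 0.87/27.24 + 0.13/8.964 = 0.031938 + 0.014502 = 0.046441
R_eff = 1/U_eff = 21.533 ft²·°F·h/BTU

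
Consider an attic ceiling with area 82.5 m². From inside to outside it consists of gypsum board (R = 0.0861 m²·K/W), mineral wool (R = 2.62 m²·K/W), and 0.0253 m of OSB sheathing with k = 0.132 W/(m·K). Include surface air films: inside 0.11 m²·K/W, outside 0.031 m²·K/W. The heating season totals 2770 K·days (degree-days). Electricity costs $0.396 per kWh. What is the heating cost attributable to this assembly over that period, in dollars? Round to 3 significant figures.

715 dollars

0.0253/0.132 = 0.1917
R_total = 0.11 + 0.0861 + 2.62 + 0.1917 + 0.031 = 3.039 m²·K/W
E = A × HDD × 24 / R / 1000 = 82.5 × 2770 × 24 / 3.039 / 1000 = 1805 kWh
Cost = 1805 × 0.396 = $714.7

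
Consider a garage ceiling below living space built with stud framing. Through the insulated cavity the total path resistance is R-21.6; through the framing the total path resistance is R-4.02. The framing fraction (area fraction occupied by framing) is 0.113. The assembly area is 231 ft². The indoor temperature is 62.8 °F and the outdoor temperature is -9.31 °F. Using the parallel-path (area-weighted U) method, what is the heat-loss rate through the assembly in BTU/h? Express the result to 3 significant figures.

U_eff = 0.887/21.6 + 0.113/4.02 = 0.04106 + 0.02811 = 0.06917
R_eff = 1/U_eff = 14.46 ft²·°F·h/BTU
Q = 231 × (62.8 − (-9.31)) / 14.46 = 1152 BTU/h

1150 BTU/h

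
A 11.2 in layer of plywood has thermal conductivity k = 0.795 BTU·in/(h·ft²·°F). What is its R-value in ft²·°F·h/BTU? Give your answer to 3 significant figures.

14.1 ft²·°F·h/BTU

R = L/k = 11.2/0.795 = 14.09 ft²·°F·h/BTU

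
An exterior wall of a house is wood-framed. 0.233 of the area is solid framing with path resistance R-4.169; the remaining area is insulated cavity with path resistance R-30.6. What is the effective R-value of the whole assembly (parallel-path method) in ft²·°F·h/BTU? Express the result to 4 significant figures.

12.35 ft²·°F·h/BTU

U_eff = 0.767/30.6 + 0.233/4.169 = 0.025065 + 0.055889 = 0.080954
R_eff = 1/U_eff = 12.353 ft²·°F·h/BTU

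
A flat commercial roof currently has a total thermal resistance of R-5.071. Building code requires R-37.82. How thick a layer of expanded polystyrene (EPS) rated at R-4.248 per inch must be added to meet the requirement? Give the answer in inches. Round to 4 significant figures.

7.709 in

ΔR = 37.82 − 5.071 = 32.749 ft²·°F·h/BTU
L = ΔR / (R/in) = 32.749/4.248 = 7.7093 in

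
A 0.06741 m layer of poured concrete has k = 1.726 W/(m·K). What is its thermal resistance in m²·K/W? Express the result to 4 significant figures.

0.03906 m²·K/W

R = L/k = 0.06741/1.726 = 0.039056 m²·K/W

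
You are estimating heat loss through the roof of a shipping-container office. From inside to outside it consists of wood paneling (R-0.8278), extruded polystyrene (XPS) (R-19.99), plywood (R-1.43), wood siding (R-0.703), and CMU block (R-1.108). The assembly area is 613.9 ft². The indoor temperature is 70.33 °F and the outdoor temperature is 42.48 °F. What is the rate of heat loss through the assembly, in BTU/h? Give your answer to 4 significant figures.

710.6 BTU/h

R_total = 0.8278 + 19.99 + 1.43 + 0.703 + 1.108 = 24.059 ft²·°F·h/BTU
Q = A·ΔT/R = 613.9 × (70.33 − 42.48) / 24.059 = 710.64 BTU/h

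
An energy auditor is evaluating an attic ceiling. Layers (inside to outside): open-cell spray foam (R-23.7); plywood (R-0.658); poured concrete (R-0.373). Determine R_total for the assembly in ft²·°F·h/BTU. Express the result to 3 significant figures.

24.7 ft²·°F·h/BTU

R_total = 23.7 + 0.658 + 0.373 = 24.73 ft²·°F·h/BTU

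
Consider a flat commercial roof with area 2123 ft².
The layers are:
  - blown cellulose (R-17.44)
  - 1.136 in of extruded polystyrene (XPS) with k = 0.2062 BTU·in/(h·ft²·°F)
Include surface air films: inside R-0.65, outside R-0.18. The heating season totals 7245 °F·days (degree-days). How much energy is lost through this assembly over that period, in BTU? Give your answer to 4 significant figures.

1.136/0.2062 = 5.5092
R_total = 0.65 + 17.44 + 5.5092 + 0.18 = 23.779 ft²·°F·h/BTU
E = A × HDD × 24 / R = 2123 × 7245 × 24 / 23.779 = 15524000 BTU

15520000 BTU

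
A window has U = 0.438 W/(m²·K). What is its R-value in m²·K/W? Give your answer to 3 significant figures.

2.28 m²·K/W

R = 1/U = 1/0.438 = 2.283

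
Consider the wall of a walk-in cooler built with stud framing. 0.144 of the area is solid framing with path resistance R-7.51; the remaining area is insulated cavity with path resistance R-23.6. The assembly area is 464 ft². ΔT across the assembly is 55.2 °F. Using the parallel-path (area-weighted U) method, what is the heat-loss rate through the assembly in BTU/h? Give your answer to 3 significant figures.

U_eff = 0.856/23.6 + 0.144/7.51 = 0.03627 + 0.01917 = 0.05545
R_eff = 1/U_eff = 18.04 ft²·°F·h/BTU
Q = 464 × 55.2 / 18.04 = 1420 BTU/h

1420 BTU/h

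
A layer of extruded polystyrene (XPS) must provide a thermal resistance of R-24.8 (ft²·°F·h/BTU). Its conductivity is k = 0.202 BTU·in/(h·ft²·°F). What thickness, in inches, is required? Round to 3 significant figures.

5.01 in

L = R × k = 24.8 × 0.202 = 5.01 in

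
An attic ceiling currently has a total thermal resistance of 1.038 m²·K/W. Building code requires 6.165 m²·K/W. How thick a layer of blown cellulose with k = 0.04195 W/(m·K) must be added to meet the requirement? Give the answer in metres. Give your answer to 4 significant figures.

ΔR = 6.165 − 1.038 = 5.127 m²·K/W
L = ΔR × k = 5.127 × 0.04195 = 0.21508 m

0.2151 m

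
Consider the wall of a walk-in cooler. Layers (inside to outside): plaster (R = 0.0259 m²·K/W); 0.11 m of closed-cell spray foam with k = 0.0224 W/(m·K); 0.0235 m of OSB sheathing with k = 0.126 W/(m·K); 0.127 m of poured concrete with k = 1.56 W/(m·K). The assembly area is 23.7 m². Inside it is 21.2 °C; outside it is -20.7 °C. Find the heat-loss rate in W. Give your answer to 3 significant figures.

0.11/0.0224 = 4.911
0.0235/0.126 = 0.1865
0.127/1.56 = 0.08141
R_total = 0.0259 + 4.911 + 0.1865 + 0.08141 = 5.205 m²·K/W
Q = A·ΔT/R = 23.7 × (21.2 − (-20.7)) / 5.205 = 190.8 W

191 W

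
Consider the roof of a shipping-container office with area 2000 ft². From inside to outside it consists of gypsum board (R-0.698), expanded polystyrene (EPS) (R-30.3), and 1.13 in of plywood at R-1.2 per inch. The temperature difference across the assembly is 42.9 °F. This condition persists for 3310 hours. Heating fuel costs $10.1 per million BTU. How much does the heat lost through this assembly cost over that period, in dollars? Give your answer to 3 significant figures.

88.7 dollars

1.13 × 1.2 = 1.356
R_total = 0.698 + 30.3 + 1.356 = 32.35 ft²·°F·h/BTU
Q = 2000 × 42.9 / 32.35 = 2652 BTU/h
E = 2652 × 3310 = 8778000 BTU
Cost = 8778000/10⁶ × 10.1 = $88.66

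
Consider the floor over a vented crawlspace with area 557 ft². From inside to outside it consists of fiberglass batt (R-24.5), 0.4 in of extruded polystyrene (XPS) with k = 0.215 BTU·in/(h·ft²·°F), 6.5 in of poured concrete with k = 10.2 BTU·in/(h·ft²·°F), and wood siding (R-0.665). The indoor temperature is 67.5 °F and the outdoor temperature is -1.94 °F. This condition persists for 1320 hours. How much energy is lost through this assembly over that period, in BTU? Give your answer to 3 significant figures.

1850000 BTU

0.4/0.215 = 1.86
6.5/10.2 = 0.6373
R_total = 24.5 + 1.86 + 0.6373 + 0.665 = 27.66 ft²·°F·h/BTU
Q = 557 × (67.5 − (-1.94)) / 27.66 = 1398 BTU/h
E = 1398 × 1320 = 1846000 BTU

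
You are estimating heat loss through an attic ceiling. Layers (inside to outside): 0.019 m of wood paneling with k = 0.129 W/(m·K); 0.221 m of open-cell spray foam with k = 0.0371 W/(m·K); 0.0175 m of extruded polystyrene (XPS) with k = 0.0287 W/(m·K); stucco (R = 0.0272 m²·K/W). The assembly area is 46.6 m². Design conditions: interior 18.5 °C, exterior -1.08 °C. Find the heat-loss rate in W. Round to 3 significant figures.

0.019/0.129 = 0.1473
0.221/0.0371 = 5.957
0.0175/0.0287 = 0.6098
R_total = 0.1473 + 5.957 + 0.6098 + 0.0272 = 6.741 m²·K/W
Q = A·ΔT/R = 46.6 × (18.5 − (-1.08)) / 6.741 = 135.4 W

135 W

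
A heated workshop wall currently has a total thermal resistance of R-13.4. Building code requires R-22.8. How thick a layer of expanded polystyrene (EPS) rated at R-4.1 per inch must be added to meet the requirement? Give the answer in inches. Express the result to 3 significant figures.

2.29 in

ΔR = 22.8 − 13.4 = 9.4 ft²·°F·h/BTU
L = ΔR / (R/in) = 9.4/4.1 = 2.293 in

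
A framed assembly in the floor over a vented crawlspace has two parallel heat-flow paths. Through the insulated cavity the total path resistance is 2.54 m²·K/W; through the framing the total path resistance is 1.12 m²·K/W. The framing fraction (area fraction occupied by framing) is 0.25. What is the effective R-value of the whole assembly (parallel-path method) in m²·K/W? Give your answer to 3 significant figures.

1.93 m²·K/W

U_eff = 0.75/2.54 + 0.25/1.12 = 0.2953 + 0.2232 = 0.5185
R_eff = 1/U_eff = 1.929 m²·K/W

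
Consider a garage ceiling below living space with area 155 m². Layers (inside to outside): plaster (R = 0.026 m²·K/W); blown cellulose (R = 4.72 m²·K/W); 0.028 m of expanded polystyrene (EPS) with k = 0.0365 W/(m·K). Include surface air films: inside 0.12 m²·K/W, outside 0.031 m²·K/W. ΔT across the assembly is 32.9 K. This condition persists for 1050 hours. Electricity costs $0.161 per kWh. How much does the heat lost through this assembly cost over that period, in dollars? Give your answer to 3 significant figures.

152 dollars

0.028/0.0365 = 0.7671
R_total = 0.12 + 0.026 + 4.72 + 0.7671 + 0.031 = 5.664 m²·K/W
Q = 155 × 32.9 / 5.664 = 900.3 W
E = 900.3 W × 1050 h / 1000 = 945.3 kWh
Cost = 945.3 × 0.161 = $152.2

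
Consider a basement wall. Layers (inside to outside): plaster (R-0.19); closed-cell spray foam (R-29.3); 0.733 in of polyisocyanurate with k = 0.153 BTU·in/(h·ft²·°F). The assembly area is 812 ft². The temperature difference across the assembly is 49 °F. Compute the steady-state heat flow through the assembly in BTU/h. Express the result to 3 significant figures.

0.733/0.153 = 4.791
R_total = 0.19 + 29.3 + 4.791 = 34.28 ft²·°F·h/BTU
Q = A·ΔT/R = 812 × 49 / 34.28 = 1161 BTU/h

1160 BTU/h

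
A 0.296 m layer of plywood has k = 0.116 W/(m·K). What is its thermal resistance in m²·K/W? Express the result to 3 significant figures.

R = L/k = 0.296/0.116 = 2.552 m²·K/W

2.55 m²·K/W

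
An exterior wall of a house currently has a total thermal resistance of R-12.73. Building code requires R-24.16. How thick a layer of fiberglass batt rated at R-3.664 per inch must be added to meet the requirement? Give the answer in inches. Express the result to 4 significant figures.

ΔR = 24.16 − 12.73 = 11.43 ft²·°F·h/BTU
L = ΔR / (R/in) = 11.43/3.664 = 3.1195 in

3.120 in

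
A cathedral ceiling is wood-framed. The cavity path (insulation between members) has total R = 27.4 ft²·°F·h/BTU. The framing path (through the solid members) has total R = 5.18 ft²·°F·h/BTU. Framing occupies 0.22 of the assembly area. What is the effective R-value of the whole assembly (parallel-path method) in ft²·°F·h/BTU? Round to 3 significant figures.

U_eff = 0.78/27.4 + 0.22/5.18 = 0.02847 + 0.04247 = 0.07094
R_eff = 1/U_eff = 14.1 ft²·°F·h/BTU

14.1 ft²·°F·h/BTU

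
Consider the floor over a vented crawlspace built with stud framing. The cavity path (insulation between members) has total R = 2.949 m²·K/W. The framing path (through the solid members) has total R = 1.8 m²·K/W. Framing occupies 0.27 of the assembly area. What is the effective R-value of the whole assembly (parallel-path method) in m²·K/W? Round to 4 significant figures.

U_eff = 0.73/2.949 + 0.27/1.8 = 0.24754 + 0.15 = 0.39754
R_eff = 1/U_eff = 2.5155 m²·K/W

2.515 m²·K/W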